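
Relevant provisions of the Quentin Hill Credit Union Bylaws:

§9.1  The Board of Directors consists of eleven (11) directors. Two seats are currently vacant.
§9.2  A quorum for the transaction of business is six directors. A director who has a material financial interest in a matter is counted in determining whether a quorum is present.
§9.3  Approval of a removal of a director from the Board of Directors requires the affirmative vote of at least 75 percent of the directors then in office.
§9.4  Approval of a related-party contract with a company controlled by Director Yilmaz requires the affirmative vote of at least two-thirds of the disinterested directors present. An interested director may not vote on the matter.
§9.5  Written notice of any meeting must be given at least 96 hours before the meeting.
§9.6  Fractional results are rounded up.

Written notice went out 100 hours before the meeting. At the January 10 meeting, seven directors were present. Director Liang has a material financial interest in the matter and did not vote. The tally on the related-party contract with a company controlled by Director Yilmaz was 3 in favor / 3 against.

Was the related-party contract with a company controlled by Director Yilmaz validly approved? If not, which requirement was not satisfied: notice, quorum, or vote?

Invalid — vote requirement not satisfied.

Notice: 100 hours given; 96 required (100 ≥ 96). Satisfied.
Quorum: 7 present (interested directors count toward quorum); quorum is 6. Satisfied.
Vote: the related-party contract with a company controlled by Director Yilmaz requires two-thirds of the disinterested directors present (7 − 1 = 6). 2/3 of 6 = 4, so 4 affirmative votes are needed; 3 voted in favor. Not satisfied.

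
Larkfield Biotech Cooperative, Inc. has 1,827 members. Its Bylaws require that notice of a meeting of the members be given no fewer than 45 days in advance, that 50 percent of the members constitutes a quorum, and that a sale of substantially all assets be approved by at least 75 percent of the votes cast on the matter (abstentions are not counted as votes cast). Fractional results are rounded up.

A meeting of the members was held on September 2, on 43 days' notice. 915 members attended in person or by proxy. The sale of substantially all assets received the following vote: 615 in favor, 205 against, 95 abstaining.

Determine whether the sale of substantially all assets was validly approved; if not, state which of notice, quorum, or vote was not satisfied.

Notice: 43 days given; 45 required. Not satisfied.
Quorum: 50% of 1,827 = 913.50, rounded up to 914; 915 present. Satisfied.
Vote: requires three-fourths of the votes cast (915 − 95 abstaining = 820); 3/4 of 820 = 615, so 615 needed; 615 in favor. Satisfied.

Invalid — notice requirement not satisfied.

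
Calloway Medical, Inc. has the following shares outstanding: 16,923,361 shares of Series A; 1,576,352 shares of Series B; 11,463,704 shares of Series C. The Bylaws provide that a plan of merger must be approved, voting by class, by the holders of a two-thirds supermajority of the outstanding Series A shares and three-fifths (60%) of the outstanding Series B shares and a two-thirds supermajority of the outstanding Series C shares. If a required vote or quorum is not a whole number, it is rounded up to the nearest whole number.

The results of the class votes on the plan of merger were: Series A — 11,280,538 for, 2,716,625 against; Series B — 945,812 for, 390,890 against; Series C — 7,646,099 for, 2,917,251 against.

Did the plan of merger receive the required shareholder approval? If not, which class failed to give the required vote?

Series A: 2/3 of 16923361 = 11282240.67, rounded up to 11282241; 11,282,241 required, 11,280,538 in favor — not approved.
Series B: 3/5 of 1576352 = 945811.20, rounded up to 945812; 945,812 required, 945,812 in favor — approved.
Series C: 2/3 of 11463704 = 7642469.33, rounded up to 7642470; 7,642,470 required, 7,646,099 in favor — approved.

Not approved — the Series A shares did not give the required vote.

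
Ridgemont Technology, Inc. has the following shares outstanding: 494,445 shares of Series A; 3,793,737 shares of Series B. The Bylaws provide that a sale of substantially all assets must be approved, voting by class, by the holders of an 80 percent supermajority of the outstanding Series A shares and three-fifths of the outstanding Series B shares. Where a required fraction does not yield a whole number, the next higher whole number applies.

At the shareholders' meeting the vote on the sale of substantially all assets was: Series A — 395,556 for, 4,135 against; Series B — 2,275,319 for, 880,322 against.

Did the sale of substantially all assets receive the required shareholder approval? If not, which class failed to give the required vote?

Not approved — the Series B shares did not give the required vote.

Series A: 4/5 of 494445 = 395556; 395,556 required, 395,556 in favor — approved.
Series B: 3/5 of 3793737 = 2276242.20, rounded up to 2276243; 2,276,243 required, 2,275,319 in favor — not approved.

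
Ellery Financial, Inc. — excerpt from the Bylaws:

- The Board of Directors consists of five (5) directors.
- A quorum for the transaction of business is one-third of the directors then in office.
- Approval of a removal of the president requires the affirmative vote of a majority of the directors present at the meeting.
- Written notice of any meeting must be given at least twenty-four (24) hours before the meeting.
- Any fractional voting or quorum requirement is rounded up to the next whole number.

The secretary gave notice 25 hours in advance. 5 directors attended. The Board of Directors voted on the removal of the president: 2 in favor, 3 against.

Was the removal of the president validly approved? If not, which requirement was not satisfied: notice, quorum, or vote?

Invalid — vote requirement not satisfied.

Notice: 25 hours given; 24 required (25 ≥ 24). Satisfied.
Quorum: 5 present; quorum is 2. Satisfied.
Vote: the removal of the president requires a majority of the directors present (5). A majority of 5 is 3, so 3 affirmative votes are needed; 2 voted in favor. Not satisfied.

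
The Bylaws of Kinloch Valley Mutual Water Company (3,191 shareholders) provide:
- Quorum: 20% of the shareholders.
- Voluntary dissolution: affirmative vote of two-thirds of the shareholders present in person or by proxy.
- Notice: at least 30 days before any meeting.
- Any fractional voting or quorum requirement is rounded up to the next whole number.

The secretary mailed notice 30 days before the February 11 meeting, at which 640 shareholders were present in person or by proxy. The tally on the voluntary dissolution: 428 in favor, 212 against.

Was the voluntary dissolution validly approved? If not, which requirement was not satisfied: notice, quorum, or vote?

Notice: 30 days given; 30 required. Satisfied.
Quorum: 20% of 3,191 = 638.20, rounded up to 639; 640 present. Satisfied.
Vote: requires two-thirds of those present (640); 2/3 of 640 = 426.67, rounded up to 427, so 427 needed; 428 in favor. Satisfied.

Valid — all requirements satisfied.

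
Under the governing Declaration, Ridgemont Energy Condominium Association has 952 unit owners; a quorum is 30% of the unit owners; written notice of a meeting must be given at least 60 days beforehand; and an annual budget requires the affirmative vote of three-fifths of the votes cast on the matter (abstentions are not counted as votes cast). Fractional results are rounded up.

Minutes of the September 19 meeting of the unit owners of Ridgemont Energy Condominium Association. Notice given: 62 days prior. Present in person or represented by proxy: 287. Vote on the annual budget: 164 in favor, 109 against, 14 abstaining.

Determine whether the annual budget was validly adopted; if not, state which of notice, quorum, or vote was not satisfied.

Valid — all requirements satisfied.

Notice: 62 days given; 60 required. Satisfied.
Quorum: 30% of 952 = 285.60, rounded up to 286; 287 present. Satisfied.
Vote: requires three-fifths of the votes cast (287 − 14 abstaining = 273); 3/5 of 273 = 163.80, rounded up to 164, so 164 needed; 164 in favor. Satisfied.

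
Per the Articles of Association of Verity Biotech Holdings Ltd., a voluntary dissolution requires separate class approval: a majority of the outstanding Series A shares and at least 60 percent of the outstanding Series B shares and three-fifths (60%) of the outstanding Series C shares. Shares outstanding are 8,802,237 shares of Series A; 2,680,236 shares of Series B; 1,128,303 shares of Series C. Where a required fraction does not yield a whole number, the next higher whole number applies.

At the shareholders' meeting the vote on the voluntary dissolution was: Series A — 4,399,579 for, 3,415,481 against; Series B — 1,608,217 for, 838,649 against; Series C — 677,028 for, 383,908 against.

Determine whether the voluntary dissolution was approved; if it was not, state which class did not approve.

Series A: a majority of 8802237 is 4401119; 4,401,119 required, 4,399,579 in favor — not approved.
Series B: 3/5 of 2680236 = 1608141.60, rounded up to 1608142; 1,608,142 required, 1,608,217 in favor — approved.
Series C: 3/5 of 1128303 = 676981.80, rounded up to 676982; 676,982 required, 677,028 in favor — approved.

Not approved — the Series A shares did not give the required vote.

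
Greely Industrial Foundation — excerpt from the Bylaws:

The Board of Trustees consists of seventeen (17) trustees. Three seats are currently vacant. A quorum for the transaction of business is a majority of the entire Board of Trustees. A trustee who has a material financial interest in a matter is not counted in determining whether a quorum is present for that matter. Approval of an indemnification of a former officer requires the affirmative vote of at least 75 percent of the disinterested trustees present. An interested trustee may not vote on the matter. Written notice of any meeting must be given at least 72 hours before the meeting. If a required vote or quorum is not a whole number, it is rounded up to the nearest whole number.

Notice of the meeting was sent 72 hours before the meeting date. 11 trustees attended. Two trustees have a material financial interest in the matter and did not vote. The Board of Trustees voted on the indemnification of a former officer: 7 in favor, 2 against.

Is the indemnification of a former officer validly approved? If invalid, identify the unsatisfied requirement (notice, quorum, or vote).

Notice: 72 hours given; 72 required (72 ≥ 72). Satisfied.
Quorum: 11 present, but the 2 interested trustees do not count, leaving 9. Quorum is 9. Satisfied.
Vote: the indemnification of a former officer requires three-fourths of the disinterested trustees present (11 − 2 = 9). 3/4 of 9 = 6.75, rounded up to 7, so 7 affirmative votes are needed; 7 voted in favor. Satisfied.

Valid — all requirements satisfied.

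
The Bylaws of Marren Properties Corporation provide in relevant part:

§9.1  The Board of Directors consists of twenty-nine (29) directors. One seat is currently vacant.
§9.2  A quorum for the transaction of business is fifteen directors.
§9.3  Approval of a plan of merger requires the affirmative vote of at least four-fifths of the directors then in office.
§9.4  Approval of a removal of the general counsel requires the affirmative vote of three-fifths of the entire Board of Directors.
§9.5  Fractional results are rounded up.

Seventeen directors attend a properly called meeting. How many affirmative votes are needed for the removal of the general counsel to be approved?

The removal of the general counsel requires three-fifths of the entire Board of Directors (29).
3/5 of 29 = 17.40, rounded up to 18.
(Only 17 can vote, so the removal of the general counsel cannot pass at this meeting, but the required vote is still 18.)

18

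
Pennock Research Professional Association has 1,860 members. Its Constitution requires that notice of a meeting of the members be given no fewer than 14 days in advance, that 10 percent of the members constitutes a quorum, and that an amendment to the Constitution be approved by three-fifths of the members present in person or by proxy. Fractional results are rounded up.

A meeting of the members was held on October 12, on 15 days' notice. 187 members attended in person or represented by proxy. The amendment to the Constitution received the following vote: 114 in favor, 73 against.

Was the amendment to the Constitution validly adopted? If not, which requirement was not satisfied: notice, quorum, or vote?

Notice: 15 days given; 14 required. Satisfied.
Quorum: 10% of 1,860 = 186; 187 present. Satisfied.
Vote: requires three-fifths of those present (187); 3/5 of 187 = 112.20, rounded up to 113, so 113 needed; 114 in favor. Satisfied.

Valid — all requirements satisfied.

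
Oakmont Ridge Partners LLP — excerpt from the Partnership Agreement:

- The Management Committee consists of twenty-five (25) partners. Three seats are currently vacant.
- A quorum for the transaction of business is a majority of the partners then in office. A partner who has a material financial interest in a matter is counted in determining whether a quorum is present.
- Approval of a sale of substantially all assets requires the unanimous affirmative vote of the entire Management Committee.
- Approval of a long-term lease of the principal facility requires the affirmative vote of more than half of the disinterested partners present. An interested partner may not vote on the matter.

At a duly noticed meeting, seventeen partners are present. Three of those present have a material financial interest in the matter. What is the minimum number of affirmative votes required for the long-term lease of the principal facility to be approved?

The long-term lease of the principal facility requires a majority of the disinterested partners present (17 − 3 = 14).
A majority of 14 is 8.

8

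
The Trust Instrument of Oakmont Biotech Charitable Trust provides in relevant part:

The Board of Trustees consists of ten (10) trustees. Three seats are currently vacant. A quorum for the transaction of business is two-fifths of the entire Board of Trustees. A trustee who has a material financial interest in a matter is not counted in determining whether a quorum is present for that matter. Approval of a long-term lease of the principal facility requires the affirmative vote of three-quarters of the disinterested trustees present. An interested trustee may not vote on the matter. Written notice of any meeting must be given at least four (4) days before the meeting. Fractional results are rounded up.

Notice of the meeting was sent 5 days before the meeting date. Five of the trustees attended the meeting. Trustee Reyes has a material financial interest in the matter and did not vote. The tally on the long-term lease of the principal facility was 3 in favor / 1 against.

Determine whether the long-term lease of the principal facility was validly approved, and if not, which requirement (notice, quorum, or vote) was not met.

Notice: 5 days given; 4 required (5 ≥ 4). Satisfied.
Quorum: 5 present, but the 1 interested trustee does not count, leaving 4. Quorum is 4. Satisfied.
Vote: the long-term lease of the principal facility requires three-fourths of the disinterested trustees present (5 − 1 = 4). 3/4 of 4 = 3, so 3 affirmative votes are needed; 3 voted in favor. Satisfied.

Valid — all requirements satisfied.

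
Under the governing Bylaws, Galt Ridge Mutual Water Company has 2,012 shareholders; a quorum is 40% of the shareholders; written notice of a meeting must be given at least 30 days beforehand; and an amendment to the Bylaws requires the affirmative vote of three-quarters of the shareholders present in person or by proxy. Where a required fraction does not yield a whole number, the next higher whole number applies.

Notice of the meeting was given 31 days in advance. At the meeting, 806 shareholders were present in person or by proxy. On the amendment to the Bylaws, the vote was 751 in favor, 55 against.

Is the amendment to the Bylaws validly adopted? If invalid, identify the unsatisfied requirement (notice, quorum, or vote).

Notice: 31 days given; 30 required. Satisfied.
Quorum: 40% of 2,012 = 804.80, rounded up to 805; 806 present. Satisfied.
Vote: requires three-fourths of those present (806); 3/4 of 806 = 604.50, rounded up to 605, so 605 needed; 751 in favor. Satisfied.

Valid — all requirements satisfied.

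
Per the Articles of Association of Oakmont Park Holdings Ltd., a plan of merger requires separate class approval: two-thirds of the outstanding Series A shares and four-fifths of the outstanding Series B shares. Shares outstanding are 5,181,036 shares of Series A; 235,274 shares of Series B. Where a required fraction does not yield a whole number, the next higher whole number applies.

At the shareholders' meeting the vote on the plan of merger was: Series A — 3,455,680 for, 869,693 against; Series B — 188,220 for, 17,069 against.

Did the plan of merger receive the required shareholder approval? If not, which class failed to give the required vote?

Approved — every class gave the required vote.

Series A: 2/3 of 5181036 = 3454024; 3,454,024 required, 3,455,680 in favor — approved.
Series B: 4/5 of 235274 = 188219.20, rounded up to 188220; 188,220 required, 188,220 in favor — approved.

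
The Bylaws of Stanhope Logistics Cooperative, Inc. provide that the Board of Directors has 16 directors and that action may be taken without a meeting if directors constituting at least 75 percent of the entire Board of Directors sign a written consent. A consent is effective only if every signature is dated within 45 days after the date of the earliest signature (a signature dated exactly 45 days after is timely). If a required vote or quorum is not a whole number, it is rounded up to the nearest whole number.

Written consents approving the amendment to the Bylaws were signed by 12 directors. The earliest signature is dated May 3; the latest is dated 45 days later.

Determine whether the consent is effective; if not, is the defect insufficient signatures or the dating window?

Signatures required: at least 75 percent of 16 — 3/4 of 16 = 12, so 12 needed; 12 signed. Sufficient.
Dating window: the latest signature is 45 days after the earliest; the limit is 45 days. Within the window.

Effective — both the signature and dating-window requirements are satisfied.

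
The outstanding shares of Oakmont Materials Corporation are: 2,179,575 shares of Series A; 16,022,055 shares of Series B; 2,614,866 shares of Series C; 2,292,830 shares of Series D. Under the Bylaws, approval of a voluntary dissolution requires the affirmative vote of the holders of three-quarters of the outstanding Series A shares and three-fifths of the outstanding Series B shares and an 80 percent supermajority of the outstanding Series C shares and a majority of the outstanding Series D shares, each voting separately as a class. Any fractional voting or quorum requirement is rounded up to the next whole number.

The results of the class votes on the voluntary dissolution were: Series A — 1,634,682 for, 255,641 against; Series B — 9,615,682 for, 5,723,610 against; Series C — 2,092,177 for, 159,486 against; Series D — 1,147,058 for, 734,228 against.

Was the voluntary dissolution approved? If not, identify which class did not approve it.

Approved — every class gave the required vote.

Series A: 3/4 of 2179575 = 1634681.25, rounded up to 1634682; 1,634,682 required, 1,634,682 in favor — approved.
Series B: 3/5 of 16022055 = 9613233; 9,613,233 required, 9,615,682 in favor — approved.
Series C: 4/5 of 2614866 = 2091892.80, rounded up to 2091893; 2,091,893 required, 2,092,177 in favor — approved.
Series D: a majority of 2292830 is 1146416; 1,146,416 required, 1,147,058 in favor — approved.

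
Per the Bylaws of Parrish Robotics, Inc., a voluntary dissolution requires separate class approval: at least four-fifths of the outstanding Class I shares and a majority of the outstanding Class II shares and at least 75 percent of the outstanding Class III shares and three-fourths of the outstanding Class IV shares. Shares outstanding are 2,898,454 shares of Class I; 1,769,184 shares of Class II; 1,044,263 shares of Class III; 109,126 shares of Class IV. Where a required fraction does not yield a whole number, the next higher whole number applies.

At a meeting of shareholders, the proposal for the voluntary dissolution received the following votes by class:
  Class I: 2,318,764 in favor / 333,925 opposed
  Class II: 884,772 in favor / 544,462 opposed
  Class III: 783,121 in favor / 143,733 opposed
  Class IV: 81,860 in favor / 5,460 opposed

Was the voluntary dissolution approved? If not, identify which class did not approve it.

Not approved — the Class III shares did not give the required vote.

Class I: 4/5 of 2898454 = 2318763.20, rounded up to 2318764; 2,318,764 required, 2,318,764 in favor — approved.
Class II: a majority of 1769184 is 884593; 884,593 required, 884,772 in favor — approved.
Class III: 3/4 of 1044263 = 783197.25, rounded up to 783198; 783,198 required, 783,121 in favor — not approved.
Class IV: 3/4 of 109126 = 81844.50, rounded up to 81845; 81,845 required, 81,860 in favor — approved.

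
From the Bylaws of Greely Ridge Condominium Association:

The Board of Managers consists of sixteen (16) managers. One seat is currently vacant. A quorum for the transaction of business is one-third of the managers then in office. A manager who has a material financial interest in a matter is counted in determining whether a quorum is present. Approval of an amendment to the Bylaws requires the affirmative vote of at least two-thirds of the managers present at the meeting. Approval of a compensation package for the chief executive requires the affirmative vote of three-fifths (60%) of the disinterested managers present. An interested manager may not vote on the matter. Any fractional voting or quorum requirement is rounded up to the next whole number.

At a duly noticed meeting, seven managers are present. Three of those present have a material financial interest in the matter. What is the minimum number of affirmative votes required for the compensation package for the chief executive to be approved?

The compensation package for the chief executive requires three-fifths of the disinterested managers present (7 − 3 = 4).
3/5 of 4 = 2.40, rounded up to 3.

3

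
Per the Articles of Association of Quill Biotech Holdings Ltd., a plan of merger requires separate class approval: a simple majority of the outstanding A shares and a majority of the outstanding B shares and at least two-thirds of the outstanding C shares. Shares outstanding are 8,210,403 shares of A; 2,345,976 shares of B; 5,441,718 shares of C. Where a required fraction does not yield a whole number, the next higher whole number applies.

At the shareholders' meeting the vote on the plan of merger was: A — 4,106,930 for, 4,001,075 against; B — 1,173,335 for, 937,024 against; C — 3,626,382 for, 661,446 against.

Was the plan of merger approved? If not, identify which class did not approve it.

Not approved — the C shares did not give the required vote.

A: a majority of 8210403 is 4105202; 4,105,202 required, 4,106,930 in favor — approved.
B: a majority of 2345976 is 1172989; 1,172,989 required, 1,173,335 in favor — approved.
C: 2/3 of 5441718 = 3627812; 3,627,812 required, 3,626,382 in favor — not approved.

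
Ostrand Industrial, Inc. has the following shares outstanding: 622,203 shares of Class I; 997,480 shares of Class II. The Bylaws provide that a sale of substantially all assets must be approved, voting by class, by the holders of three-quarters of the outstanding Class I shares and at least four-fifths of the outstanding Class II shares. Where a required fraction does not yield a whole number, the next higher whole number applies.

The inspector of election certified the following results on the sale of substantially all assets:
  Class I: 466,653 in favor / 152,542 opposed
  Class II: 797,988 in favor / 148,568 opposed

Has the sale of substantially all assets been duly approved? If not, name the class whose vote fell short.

Approved — every class gave the required vote.

Class I: 3/4 of 622203 = 466652.25, rounded up to 466653; 466,653 required, 466,653 in favor — approved.
Class II: 4/5 of 997480 = 797984; 797,984 required, 797,988 in favor — approved.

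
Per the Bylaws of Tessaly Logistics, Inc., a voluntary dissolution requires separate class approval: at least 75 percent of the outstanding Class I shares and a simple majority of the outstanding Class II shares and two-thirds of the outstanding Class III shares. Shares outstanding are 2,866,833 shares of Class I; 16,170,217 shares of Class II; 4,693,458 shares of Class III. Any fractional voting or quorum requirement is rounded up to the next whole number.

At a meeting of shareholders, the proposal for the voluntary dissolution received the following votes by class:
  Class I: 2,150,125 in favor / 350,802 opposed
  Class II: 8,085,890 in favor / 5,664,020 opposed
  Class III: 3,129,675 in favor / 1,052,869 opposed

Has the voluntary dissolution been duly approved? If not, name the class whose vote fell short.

Class I: 3/4 of 2866833 = 2150124.75, rounded up to 2150125; 2,150,125 required, 2,150,125 in favor — approved.
Class II: a majority of 16170217 is 8085109; 8,085,109 required, 8,085,890 in favor — approved.
Class III: 2/3 of 4693458 = 3128972; 3,128,972 required, 3,129,675 in favor — approved.

Approved — every class gave the required vote.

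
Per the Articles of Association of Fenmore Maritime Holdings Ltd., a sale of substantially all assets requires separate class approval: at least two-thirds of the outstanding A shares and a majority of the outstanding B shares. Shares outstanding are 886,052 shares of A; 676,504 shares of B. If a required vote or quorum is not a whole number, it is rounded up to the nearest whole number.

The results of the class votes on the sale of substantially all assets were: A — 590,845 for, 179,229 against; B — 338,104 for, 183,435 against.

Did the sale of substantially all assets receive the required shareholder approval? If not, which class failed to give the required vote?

A: 2/3 of 886052 = 590701.33, rounded up to 590702; 590,702 required, 590,845 in favor — approved.
B: a majority of 676504 is 338253; 338,253 required, 338,104 in favor — not approved.

Not approved — the B shares did not give the required vote.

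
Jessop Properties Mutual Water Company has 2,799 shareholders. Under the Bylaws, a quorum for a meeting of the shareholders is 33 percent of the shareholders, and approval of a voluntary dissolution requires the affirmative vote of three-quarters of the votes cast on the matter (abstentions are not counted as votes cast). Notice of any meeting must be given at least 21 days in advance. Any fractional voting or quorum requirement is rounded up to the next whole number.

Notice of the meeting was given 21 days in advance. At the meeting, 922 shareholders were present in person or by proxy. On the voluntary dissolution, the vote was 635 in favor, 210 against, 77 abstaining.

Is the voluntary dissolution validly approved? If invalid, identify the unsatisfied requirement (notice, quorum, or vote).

Invalid — quorum requirement not satisfied.

Notice: 21 days given; 21 required. Satisfied.
Quorum: 33% of 2,799 = 923.67, rounded up to 924; 922 present. Not satisfied.
Vote: requires three-fourths of the votes cast (922 − 77 abstaining = 845); 3/4 of 845 = 633.75, rounded up to 634, so 634 needed; 635 in favor. Satisfied.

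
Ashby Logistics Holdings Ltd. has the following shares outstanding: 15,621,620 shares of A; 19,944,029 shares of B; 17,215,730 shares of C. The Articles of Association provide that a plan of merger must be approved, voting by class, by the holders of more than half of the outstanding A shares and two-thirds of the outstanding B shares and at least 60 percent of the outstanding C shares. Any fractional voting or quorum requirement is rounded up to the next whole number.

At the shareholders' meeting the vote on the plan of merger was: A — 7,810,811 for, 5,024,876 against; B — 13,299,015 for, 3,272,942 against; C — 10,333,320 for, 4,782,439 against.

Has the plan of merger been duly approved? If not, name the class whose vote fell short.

A: a majority of 15621620 is 7810811; 7,810,811 required, 7,810,811 in favor — approved.
B: 2/3 of 19944029 = 13296019.33, rounded up to 13296020; 13,296,020 required, 13,299,015 in favor — approved.
C: 3/5 of 17215730 = 10329438; 10,329,438 required, 10,333,320 in favor — approved.

Approved — every class gave the required vote.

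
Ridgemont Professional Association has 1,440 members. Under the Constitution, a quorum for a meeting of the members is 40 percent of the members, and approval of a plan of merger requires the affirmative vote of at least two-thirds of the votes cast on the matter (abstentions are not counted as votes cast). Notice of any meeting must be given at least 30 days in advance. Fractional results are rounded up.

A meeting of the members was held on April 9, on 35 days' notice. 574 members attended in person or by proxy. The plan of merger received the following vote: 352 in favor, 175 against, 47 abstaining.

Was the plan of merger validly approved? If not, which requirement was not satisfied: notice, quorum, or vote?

Notice: 35 days given; 30 required. Satisfied.
Quorum: 40% of 1,440 = 576; 574 present. Not satisfied.
Vote: requires two-thirds of the votes cast (574 − 47 abstaining = 527); 2/3 of 527 = 351.33, rounded up to 352, so 352 needed; 352 in favor. Satisfied.

Invalid — quorum requirement not satisfied.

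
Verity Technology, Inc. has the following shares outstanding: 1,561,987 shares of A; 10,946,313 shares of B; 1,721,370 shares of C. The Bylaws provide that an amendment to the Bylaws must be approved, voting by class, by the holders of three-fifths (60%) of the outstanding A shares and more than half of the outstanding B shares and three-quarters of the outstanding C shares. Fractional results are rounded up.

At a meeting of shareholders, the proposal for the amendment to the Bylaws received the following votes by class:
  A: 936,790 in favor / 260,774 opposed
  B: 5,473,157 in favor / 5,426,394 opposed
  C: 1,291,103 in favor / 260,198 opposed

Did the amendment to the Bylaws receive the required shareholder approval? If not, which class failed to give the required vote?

A: 3/5 of 1561987 = 937192.20, rounded up to 937193; 937,193 required, 936,790 in favor — not approved.
B: a majority of 10946313 is 5473157; 5,473,157 required, 5,473,157 in favor — approved.
C: 3/4 of 1721370 = 1291027.50, rounded up to 1291028; 1,291,028 required, 1,291,103 in favor — approved.

Not approved — the A shares did not give the required vote.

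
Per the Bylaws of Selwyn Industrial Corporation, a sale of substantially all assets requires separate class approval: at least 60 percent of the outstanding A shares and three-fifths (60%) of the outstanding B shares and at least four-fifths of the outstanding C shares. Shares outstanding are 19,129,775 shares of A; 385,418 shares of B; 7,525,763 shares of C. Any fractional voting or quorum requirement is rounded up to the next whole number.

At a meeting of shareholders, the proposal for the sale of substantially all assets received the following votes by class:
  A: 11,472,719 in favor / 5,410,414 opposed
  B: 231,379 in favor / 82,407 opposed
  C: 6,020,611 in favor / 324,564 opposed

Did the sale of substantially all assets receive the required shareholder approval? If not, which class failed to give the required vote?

A: 3/5 of 19129775 = 11477865; 11,477,865 required, 11,472,719 in favor — not approved.
B: 3/5 of 385418 = 231250.80, rounded up to 231251; 231,251 required, 231,379 in favor — approved.
C: 4/5 of 7525763 = 6020610.40, rounded up to 6020611; 6,020,611 required, 6,020,611 in favor — approved.

Not approved — the A shares did not give the required vote.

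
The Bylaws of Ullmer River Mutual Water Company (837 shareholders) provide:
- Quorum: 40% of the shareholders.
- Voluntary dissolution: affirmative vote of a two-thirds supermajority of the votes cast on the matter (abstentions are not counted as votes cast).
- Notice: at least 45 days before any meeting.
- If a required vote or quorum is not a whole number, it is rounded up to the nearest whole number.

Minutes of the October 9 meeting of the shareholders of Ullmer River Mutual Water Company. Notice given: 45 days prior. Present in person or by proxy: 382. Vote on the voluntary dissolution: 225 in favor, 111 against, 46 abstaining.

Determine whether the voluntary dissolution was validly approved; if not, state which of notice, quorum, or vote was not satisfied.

Notice: 45 days given; 45 required. Satisfied.
Quorum: 40% of 837 = 334.80, rounded up to 335; 382 present. Satisfied.
Vote: requires two-thirds of the votes cast (382 − 46 abstaining = 336); 2/3 of 336 = 224, so 224 needed; 225 in favor. Satisfied.

Valid — all requirements satisfied.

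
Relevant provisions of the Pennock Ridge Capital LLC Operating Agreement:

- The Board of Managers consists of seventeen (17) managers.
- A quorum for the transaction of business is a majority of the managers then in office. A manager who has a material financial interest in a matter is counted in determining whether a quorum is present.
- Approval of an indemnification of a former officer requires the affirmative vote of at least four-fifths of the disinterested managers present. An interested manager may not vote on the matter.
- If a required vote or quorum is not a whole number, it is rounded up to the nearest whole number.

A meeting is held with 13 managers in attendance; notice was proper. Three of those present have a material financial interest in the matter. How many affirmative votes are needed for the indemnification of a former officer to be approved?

The indemnification of a former officer requires four-fifths of the disinterested managers present (13 − 3 = 10).
4/5 of 10 = 8.

8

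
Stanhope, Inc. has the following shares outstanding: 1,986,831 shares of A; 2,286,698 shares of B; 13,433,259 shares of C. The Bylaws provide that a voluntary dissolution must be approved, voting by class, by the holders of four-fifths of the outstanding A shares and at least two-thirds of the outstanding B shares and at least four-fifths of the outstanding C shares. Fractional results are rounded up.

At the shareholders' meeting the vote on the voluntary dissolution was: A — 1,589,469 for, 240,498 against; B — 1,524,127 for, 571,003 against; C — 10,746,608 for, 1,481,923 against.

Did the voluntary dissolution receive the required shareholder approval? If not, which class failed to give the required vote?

A: 4/5 of 1986831 = 1589464.80, rounded up to 1589465; 1,589,465 required, 1,589,469 in favor — approved.
B: 2/3 of 2286698 = 1524465.33, rounded up to 1524466; 1,524,466 required, 1,524,127 in favor — not approved.
C: 4/5 of 13433259 = 10746607.20, rounded up to 10746608; 10,746,608 required, 10,746,608 in favor — approved.

Not approved — the B shares did not give the required vote.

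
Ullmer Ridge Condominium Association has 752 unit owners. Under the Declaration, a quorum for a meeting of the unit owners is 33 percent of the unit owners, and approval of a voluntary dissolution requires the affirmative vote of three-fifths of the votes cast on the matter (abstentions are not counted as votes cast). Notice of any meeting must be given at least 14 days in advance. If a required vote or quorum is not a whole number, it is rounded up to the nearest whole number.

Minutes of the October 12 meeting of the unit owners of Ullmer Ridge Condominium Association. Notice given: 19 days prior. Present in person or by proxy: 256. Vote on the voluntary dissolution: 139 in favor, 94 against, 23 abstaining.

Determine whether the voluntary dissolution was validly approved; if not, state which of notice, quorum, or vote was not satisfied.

Notice: 19 days given; 14 required. Satisfied.
Quorum: 33% of 752 = 248.16, rounded up to 249; 256 present. Satisfied.
Vote: requires three-fifths of the votes cast (256 − 23 abstaining = 233); 3/5 of 233 = 139.80, rounded up to 140, so 140 needed; 139 in favor. Not satisfied.

Invalid — vote requirement not satisfied.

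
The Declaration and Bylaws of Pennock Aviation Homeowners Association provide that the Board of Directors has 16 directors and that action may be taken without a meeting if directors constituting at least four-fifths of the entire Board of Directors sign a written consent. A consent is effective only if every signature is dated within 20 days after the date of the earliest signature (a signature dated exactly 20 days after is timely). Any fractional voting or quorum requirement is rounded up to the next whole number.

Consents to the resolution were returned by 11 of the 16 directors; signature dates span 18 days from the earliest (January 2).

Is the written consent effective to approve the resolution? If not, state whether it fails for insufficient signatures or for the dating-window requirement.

Not effective — insufficient signatures.

Signatures required: at least four-fifths of 16 — 4/5 of 16 = 12.80, rounded up to 13, so 13 needed; 11 signed. Insufficient.
Dating window: the latest signature is 18 days after the earliest; the limit is 20 days. Within the window.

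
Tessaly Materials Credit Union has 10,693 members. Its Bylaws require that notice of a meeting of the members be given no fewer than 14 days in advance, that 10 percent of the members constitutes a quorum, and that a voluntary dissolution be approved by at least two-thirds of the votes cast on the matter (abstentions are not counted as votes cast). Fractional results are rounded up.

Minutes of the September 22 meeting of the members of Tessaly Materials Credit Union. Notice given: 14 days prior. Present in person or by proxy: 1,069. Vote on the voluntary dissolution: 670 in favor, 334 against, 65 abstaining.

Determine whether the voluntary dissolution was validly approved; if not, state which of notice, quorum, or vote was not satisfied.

Notice: 14 days given; 14 required. Satisfied.
Quorum: 10% of 10,693 = 1,069.30, rounded up to 1,070; 1,069 present. Not satisfied.
Vote: requires two-thirds of the votes cast (1,069 − 65 abstaining = 1,004); 2/3 of 1004 = 669.33, rounded up to 670, so 670 needed; 670 in favor. Satisfied.

Invalid — quorum requirement not satisfied.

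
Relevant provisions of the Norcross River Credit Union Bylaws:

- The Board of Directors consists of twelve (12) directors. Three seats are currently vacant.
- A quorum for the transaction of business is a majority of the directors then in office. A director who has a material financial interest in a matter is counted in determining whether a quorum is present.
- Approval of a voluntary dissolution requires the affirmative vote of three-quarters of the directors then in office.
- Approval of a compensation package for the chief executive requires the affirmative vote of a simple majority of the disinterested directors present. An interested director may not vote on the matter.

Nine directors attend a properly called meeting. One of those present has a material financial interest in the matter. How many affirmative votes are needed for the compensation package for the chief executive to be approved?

The compensation package for the chief executive requires a majority of the disinterested directors present (9 − 1 = 8).
A majority of 8 is 5.

5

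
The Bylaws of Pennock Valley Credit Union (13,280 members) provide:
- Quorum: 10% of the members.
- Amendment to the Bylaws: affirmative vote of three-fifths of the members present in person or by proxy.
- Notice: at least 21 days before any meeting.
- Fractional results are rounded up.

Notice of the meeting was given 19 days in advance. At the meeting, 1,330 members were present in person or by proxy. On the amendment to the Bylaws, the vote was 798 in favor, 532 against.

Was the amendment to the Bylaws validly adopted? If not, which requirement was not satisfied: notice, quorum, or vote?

Invalid — notice requirement not satisfied.

Notice: 19 days given; 21 required. Not satisfied.
Quorum: 10% of 13,280 = 1,328; 1,330 present. Satisfied.
Vote: requires three-fifths of those present (1,330); 3/5 of 1330 = 798, so 798 needed; 798 in favor. Satisfied.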